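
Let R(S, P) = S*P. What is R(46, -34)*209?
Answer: -326876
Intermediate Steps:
R(S, P) = P*S
R(46, -34)*209 = -34*46*209 = -1564*209 = -326876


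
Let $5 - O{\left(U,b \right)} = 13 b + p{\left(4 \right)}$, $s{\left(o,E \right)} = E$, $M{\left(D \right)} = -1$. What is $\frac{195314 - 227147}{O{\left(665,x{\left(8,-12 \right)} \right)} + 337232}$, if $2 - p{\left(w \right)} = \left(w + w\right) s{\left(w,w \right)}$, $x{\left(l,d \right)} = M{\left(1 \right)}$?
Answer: $- \frac{31833}{337280} \approx -0.094382$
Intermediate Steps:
$x{\left(l,d \right)} = -1$
$p{\left(w \right)} = 2 - 2 w^{2}$ ($p{\left(w \right)} = 2 - \left(w + w\right) w = 2 - 2 w w = 2 - 2 w^{2}$)
$O{\left(U,b \right)} = 35 - 13 b$ ($O{\left(U,b \right)} = 5 - \left(13 b + \left(2 - 2 \cdot 4^{2}\right)\right) = 5 - \left(13 b + \left(2 - 32\right)\right) = 5 - \left(13 b - 30\right) = 5 - \left(-30 + 13 b\right) = 35 - 13 b$)
$\frac{195314 - 227147}{O{\left(665,x{\left(8,-12 \right)} \right)} + 337232} = \frac{195314 - 227147}{\left(35 - -13\right) + 337232} = - \frac{31833}{\left(35 + 13\right) + 337232} = - \frac{31833}{48 + 337232} = - \frac{31833}{337280}$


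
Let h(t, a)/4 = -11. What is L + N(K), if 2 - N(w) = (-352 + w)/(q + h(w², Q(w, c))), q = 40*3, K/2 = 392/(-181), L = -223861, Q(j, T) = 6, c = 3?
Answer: -769834977/3439 ≈ -2.2385e+5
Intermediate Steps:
h(t, a) = -44 (h(t, a) = 4*(-11) = -44)
K = -784/181 (K = 2*(392/(-181)) = 2*(392*(-1/181)) = 2*(-392/181) = -784/181 ≈ -4.3315)
q = 120
N(w) = 126/19 - w/76 (N(w) = 2 - (-352 + w)/(120 - 44) = 2 - (-352 + w)/76 = 2 - (-88/19 + w/76) = 2 + (88/19 - w/76) = 126/19 - w/76)
L + N(K) = -223861 + (126/19 - 1/76*(-784/181)) = -223861 + (126/19 + 196/3439) = -223861 + 23002/3439 = -769834977/3439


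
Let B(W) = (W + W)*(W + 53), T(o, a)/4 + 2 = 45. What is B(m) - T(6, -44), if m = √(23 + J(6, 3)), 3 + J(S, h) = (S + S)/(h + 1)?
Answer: -126 + 106*√23 ≈ 382.36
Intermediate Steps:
J(S, h) = -3 + 2*S/(1 + h) (J(S, h) = -3 + (S + S)/(h + 1) = -3 + (2*S)/(1 + h) = -3 + 2*S/(1 + h))
T(o, a) = 172 (T(o, a) = -8 + 4*45 = -8 + 180 = 172)
m = √23 (m = √(23 + (-3 - 3*3 + 2*6)/(1 + 3)) = √(23 + (-3 - 9 + 12)/4) = √(23 + (¼)*0) = √(23 + 0) = √23 ≈ 4.7958)
B(W) = 2*W*(53 + W) (B(W) = (2*W)*(53 + W) = 2*W*(53 + W))
B(m) - T(6, -44) = 2*√23*(53 + √23) - 1*172 = 2*√23*(53 + √23) - 172 = -172 + 2*√23*(53 + √23)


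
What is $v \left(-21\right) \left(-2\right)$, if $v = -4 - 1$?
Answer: $-210$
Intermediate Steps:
$v = -5$ ($v = -4 - 1 = -5$)
$v \left(-21\right) \left(-2\right) = \left(-5\right) \left(-21\right) \left(-2\right) = 105 \left(-2\right) = -210$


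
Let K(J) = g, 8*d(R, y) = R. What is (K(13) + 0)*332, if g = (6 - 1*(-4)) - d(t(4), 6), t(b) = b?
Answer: 3154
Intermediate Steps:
d(R, y) = R/8
g = 19/2 (g = (6 - 1*(-4)) - 4/8 = (6 + 4) - 1*½ = 10 - ½ = 19/2 ≈ 9.5000)
K(J) = 19/2
(K(13) + 0)*332 = (19/2 + 0)*332 = (19/2)*332 = 3154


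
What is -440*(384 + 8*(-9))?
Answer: -137280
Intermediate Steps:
-440*(384 + 8*(-9)) = -440*(384 - 72) = -440*312 = -137280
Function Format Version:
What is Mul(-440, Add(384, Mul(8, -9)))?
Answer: -137280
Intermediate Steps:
Mul(-440, Add(384, Mul(8, -9))) = Mul(-440, Add(384, -72)) = Mul(-440, 312) = -137280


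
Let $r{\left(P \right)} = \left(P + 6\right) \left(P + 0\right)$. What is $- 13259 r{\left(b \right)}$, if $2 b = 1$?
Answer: $- \frac{172367}{4} \approx -43092.0$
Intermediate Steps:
$b = \frac{1}{2}$ ($b = \frac{1}{2} \cdot 1 = \frac{1}{2} \approx 0.5$)
$r{\left(P \right)} = P \left(6 + P\right)$ ($r{\left(P \right)} = \left(6 + P\right) P = P \left(6 + P\right)$)
$- 13259 r{\left(b \right)} = - 13259 \frac{6 + \frac{1}{2}}{2} = - 13259 \cdot \frac{1}{2} \cdot \frac{13}{2} = \left(-13259\right) \frac{13}{4} = - \frac{172367}{4}$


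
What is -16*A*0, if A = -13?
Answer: 0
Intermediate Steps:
-16*A*0 = -16*(-13)*0 = 208*0 = 0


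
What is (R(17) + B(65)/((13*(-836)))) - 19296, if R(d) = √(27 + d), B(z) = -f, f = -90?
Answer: -104854509/5434 + 2*√11 ≈ -19289.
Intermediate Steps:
B(z) = 90 (B(z) = -1*(-90) = 90)
(R(17) + B(65)/((13*(-836)))) - 19296 = (√(27 + 17) + 90/((13*(-836)))) - 19296 = (√44 + 90/(-10868)) - 19296 = (2*√11 + 90*(-1/10868)) - 19296 = (2*√11 - 45/5434) - 19296 = (-45/5434 + 2*√11) - 19296 = -104854509/5434 + 2*√11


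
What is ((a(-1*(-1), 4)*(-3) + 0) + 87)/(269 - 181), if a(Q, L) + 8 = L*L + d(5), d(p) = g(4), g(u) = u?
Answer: 51/88 ≈ 0.57955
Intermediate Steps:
d(p) = 4
a(Q, L) = -4 + L**2 (a(Q, L) = -8 + (L*L + 4) = -8 + (L**2 + 4) = -8 + (4 + L**2) = -4 + L**2)
((a(-1*(-1), 4)*(-3) + 0) + 87)/(269 - 181) = (((-4 + 4**2)*(-3) + 0) + 87)/(269 - 181) = (((-4 + 16)*(-3) + 0) + 87)/88 = ((12*(-3) + 0) + 87)*(1/88) = ((-36 + 0) + 87)*(1/88) = (-36 + 87)*(1/88) = 51*(1/88) = 51/88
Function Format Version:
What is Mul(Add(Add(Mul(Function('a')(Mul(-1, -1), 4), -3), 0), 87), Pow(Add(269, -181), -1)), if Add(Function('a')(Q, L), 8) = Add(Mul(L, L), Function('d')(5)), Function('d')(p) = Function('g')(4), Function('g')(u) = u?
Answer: Rational(51, 88) ≈ 0.57955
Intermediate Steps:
Function('d')(p) = 4
Function('a')(Q, L) = Add(-4, Pow(L, 2)) (Function('a')(Q, L) = Add(-8, Add(Mul(L, L), 4)) = Add(-8, Add(Pow(L, 2), 4)) = Add(-8, Add(4, Pow(L, 2))) = Add(-4, Pow(L, 2)))
Mul(Add(Add(Mul(Function('a')(Mul(-1, -1), 4), -3), 0), 87), Pow(Add(269, -181), -1)) = Mul(Add(Add(Mul(Add(-4, Pow(4, 2)), -3), 0), 87), Pow(Add(269, -181), -1)) = Mul(Add(Add(Mul(Add(-4, 16), -3), 0), 87), Pow(88, -1)) = Mul(Add(Add(Mul(12, -3), 0), 87), Rational(1, 88)) = Mul(Add(Add(-36, 0), 87), Rational(1, 88)) = Mul(Add(-36, 87), Rational(1, 88)) = Mul(51, Rational(1, 88)) = Rational(51, 88)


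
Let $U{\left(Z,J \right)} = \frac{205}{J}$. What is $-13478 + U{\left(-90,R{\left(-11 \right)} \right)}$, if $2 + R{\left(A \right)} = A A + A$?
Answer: $- \frac{1455419}{108} \approx -13476.0$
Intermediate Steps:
$R{\left(A \right)} = -2 + A + A^{2}$ ($R{\left(A \right)} = -2 + \left(A A + A\right) = -2 + \left(A^{2} + A\right) = -2 + \left(A + A^{2}\right) = -2 + A + A^{2}$)
$-13478 + U{\left(-90,R{\left(-11 \right)} \right)} = -13478 + \frac{205}{-2 - 11 + \left(-11\right)^{2}} = -13478 + \frac{205}{-2 - 11 + 121} = -13478 + \frac{205}{108} = - \frac{1455419}{108}$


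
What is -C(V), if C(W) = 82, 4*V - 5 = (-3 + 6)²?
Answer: -82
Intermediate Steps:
V = 7/2 (V = 5/4 + (-3 + 6)²/4 = 5/4 + (¼)*3² = 5/4 + (¼)*9 = 5/4 + 9/4 = 7/2 ≈ 3.5000)
-C(V) = -1*82 = -82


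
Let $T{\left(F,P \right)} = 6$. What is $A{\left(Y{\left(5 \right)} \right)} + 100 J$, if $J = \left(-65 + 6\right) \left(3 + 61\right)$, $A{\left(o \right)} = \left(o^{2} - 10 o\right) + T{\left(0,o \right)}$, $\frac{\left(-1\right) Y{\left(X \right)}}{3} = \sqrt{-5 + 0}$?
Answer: $-377639 + 30 i \sqrt{5} \approx -3.7764 \cdot 10^{5} + 67.082 i$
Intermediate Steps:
$Y{\left(X \right)} = - 3 i \sqrt{5}$ ($Y{\left(X \right)} = - 3 \sqrt{-5 + 0} = - 3 \sqrt{-5} = - 3 i \sqrt{5}$)
$A{\left(o \right)} = 6 + o^{2} - 10 o$ ($A{\left(o \right)} = \left(o^{2} - 10 o\right) + 6 = 6 + o^{2} - 10 o$)
$J = -3776$ ($J = \left(-59\right) 64 = -3776$)
$A{\left(Y{\left(5 \right)} \right)} + 100 J = \left(6 + \left(- 3 i \sqrt{5}\right)^{2} - 10 \left(- 3 i \sqrt{5}\right)\right) + 100 \left(-3776\right) = \left(6 - 45 + 30 i \sqrt{5}\right) - 377600 = \left(-39 + 30 i \sqrt{5}\right) - 377600 = -377639 + 30 i \sqrt{5}$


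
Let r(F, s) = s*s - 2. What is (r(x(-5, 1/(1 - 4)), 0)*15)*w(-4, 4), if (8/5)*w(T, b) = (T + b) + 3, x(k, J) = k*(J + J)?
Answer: -225/4 ≈ -56.250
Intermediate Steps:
x(k, J) = 2*J*k (x(k, J) = k*(2*J) = 2*J*k)
w(T, b) = 15/8 + 5*T/8 + 5*b/8 (w(T, b) = 5*((T + b) + 3)/8 = 5*(3 + T + b)/8 = 15/8 + 5*T/8 + 5*b/8)
r(F, s) = -2 + s² (r(F, s) = s² - 2 = -2 + s²)
(r(x(-5, 1/(1 - 4)), 0)*15)*w(-4, 4) = ((-2 + 0²)*15)*(15/8 + (5/8)*(-4) + (5/8)*4) = ((-2 + 0)*15)*(15/8 - 5/2 + 5/2) = -2*15*(15/8) = -30*15/8 = -225/4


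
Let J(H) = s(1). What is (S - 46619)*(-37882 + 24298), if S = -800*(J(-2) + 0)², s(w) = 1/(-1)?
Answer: 644139696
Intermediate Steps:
s(w) = -1
J(H) = -1
S = -800 (S = -800*(-1 + 0)² = -800*(-1)² = -800*1 = -800)
(S - 46619)*(-37882 + 24298) = (-800 - 46619)*(-37882 + 24298) = -47419*(-13584) = 644139696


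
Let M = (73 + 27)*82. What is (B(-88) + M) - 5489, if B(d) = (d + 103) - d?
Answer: 2814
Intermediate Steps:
M = 8200 (M = 100*82 = 8200)
B(d) = 103 (B(d) = (103 + d) - d = 103)
(B(-88) + M) - 5489 = (103 + 8200) - 5489 = 8303 - 5489 = 2814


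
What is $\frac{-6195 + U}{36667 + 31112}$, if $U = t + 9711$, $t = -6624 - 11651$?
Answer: $- \frac{14759}{67779} \approx -0.21775$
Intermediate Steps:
$t = -18275$ ($t = -6624 - 11651 = -18275$)
$U = -8564$ ($U = -18275 + 9711 = -8564$)
$\frac{-6195 + U}{36667 + 31112} = \frac{-6195 - 8564}{36667 + 31112} = - \frac{14759}{67779}$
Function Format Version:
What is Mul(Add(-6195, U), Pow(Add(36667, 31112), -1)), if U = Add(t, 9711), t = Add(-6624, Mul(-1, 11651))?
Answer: Rational(-14759, 67779) ≈ -0.21775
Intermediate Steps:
t = -18275 (t = Add(-6624, -11651) = -18275)
U = -8564 (U = Add(-18275, 9711) = -8564)
Mul(Add(-6195, U), Pow(Add(36667, 31112), -1)) = Mul(Add(-6195, -8564), Pow(Add(36667, 31112), -1)) = Mul(-14759, Pow(67779, -1)) = Mul(-14759, Rational(1, 67779)) = Rational(-14759, 67779)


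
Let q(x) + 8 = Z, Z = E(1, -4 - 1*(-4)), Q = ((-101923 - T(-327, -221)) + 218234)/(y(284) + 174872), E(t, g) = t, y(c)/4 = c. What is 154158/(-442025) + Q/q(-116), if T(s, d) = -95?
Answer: -120692825499/272299776700 ≈ -0.44323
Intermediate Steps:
y(c) = 4*c
Q = 58203/88004 (Q = ((-101923 - 1*(-95)) + 218234)/(4*284 + 174872) = ((-101923 + 95) + 218234)/(1136 + 174872) = (-101828 + 218234)/176008 = 116406*(1/176008) = 58203/88004 ≈ 0.66137)
Z = 1
q(x) = -7 (q(x) = -8 + 1 = -7)
154158/(-442025) + Q/q(-116) = 154158/(-442025) + (58203/88004)/(-7) = 154158*(-1/442025) + (58203/88004)*(-⅐) = -154158/442025 - 58203/616028 = -120692825499/272299776700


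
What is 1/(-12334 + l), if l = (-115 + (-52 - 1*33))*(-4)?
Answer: -1/11534 ≈ -8.6700e-5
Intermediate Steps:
l = 800 (l = (-115 + (-52 - 33))*(-4) = (-115 - 85)*(-4) = -200*(-4) = 800)
1/(-12334 + l) = 1/(-12334 + 800) = 1/(-11534) = -1/11534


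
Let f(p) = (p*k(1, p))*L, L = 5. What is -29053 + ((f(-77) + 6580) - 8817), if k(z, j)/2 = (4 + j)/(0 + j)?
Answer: -32020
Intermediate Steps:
k(z, j) = 2*(4 + j)/j (k(z, j) = 2*((4 + j)/(0 + j)) = 2*((4 + j)/j) = 2*(4 + j)/j)
f(p) = 5*p*(2 + 8/p) (f(p) = (p*(2 + 8/p))*5 = 5*p*(2 + 8/p))
-29053 + ((f(-77) + 6580) - 8817) = -29053 + (((40 + 10*(-77)) + 6580) - 8817) = -29053 + (((40 - 770) + 6580) - 8817) = -29053 + ((-730 + 6580) - 8817) = -29053 + (5850 - 8817) = -29053 - 2967 = -32020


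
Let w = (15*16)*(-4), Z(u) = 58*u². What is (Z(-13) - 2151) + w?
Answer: 6691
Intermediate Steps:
w = -960 (w = 240*(-4) = -960)
(Z(-13) - 2151) + w = (58*(-13)² - 2151) - 960 = (58*169 - 2151) - 960 = (9802 - 2151) - 960 = 7651 - 960 = 6691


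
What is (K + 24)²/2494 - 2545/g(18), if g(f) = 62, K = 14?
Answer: -3128851/77314 ≈ -40.469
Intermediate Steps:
(K + 24)²/2494 - 2545/g(18) = (14 + 24)²/2494 - 2545/62 = 38²*(1/2494) - 2545*1/62 = 1444*(1/2494) - 2545/62 = 722/1247 - 2545/62 = -3128851/77314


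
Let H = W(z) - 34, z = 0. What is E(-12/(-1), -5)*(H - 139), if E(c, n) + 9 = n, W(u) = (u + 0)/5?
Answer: 2422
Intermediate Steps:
W(u) = u/5
H = -34 (H = (1/5)*0 - 34 = 0 - 34 = -34)
E(c, n) = -9 + n
E(-12/(-1), -5)*(H - 139) = (-9 - 5)*(-34 - 139) = -14*(-173) = 2422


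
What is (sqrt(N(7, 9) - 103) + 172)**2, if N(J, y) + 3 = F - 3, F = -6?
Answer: (172 + I*sqrt(115))**2 ≈ 29469.0 + 3689.0*I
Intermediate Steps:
N(J, y) = -12 (N(J, y) = -3 + (-6 - 3) = -3 - 9 = -12)
(sqrt(N(7, 9) - 103) + 172)**2 = (sqrt(-12 - 103) + 172)**2 = (sqrt(-115) + 172)**2 = (I*sqrt(115) + 172)**2 = (172 + I*sqrt(115))**2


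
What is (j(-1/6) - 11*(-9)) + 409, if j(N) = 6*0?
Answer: 508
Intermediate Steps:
j(N) = 0
(j(-1/6) - 11*(-9)) + 409 = (0 - 11*(-9)) + 409 = (0 + 99) + 409 = 99 + 409 = 508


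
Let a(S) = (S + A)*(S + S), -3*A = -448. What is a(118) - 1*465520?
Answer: -1207288/3 ≈ -4.0243e+5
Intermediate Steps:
A = 448/3 (A = -⅓*(-448) = 448/3 ≈ 149.33)
a(S) = 2*S*(448/3 + S) (a(S) = (S + 448/3)*(S + S) = (448/3 + S)*(2*S) = 2*S*(448/3 + S))
a(118) - 1*465520 = (⅔)*118*(448 + 3*118) - 1*465520 = (⅔)*118*(448 + 354) - 465520 = (⅔)*118*802 - 465520 = 189272/3 - 465520 = -1207288/3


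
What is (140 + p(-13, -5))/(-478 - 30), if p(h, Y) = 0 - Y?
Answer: -145/508 ≈ -0.28543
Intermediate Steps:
p(h, Y) = -Y
(140 + p(-13, -5))/(-478 - 30) = (140 - 1*(-5))/(-478 - 30) = (140 + 5)/(-508) = 145*(-1/508) = -145/508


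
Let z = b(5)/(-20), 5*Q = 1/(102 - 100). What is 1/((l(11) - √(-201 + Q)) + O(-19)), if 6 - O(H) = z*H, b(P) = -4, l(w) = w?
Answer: 1040/31677 + 35*I*√410/31677 ≈ 0.032831 + 0.022373*I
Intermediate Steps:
Q = ⅒ (Q = 1/(5*(102 - 100)) = (⅕)/2 = (⅕)*(½) = ⅒ ≈ 0.10000)
z = ⅕ (z = -4/(-20) = -4*(-1/20) = ⅕ ≈ 0.20000)
O(H) = 6 - H/5
1/((l(11) - √(-201 + Q)) + O(-19)) = 1/((11 - √(-201 + ⅒)) + (6 - ⅕*(-19))) = 1/((11 - √(-2009/10)) + (6 + 19/5)) = 1/((11 - 7*I*√410/10) + 49/5) = 1/(104/5 - 7*I*√410/10)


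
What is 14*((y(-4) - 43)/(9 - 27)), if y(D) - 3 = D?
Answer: 308/9 ≈ 34.222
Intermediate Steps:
y(D) = 3 + D
14*((y(-4) - 43)/(9 - 27)) = 14*(((3 - 4) - 43)/(9 - 27)) = 14*((-1 - 43)/(-18)) = 14*(-44*(-1/18)) = 14*(22/9) = 308/9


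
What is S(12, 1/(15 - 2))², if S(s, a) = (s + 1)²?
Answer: 28561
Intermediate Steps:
S(s, a) = (1 + s)²
S(12, 1/(15 - 2))² = ((1 + 12)²)² = (13²)² = 169² = 28561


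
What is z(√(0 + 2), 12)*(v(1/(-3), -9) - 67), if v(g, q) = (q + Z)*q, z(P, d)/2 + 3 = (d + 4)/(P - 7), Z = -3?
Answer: -20746/47 - 1312*√2/47 ≈ -480.88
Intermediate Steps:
z(P, d) = -6 + 2*(4 + d)/(-7 + P) (z(P, d) = -6 + 2*((d + 4)/(P - 7)) = -6 + 2*((4 + d)/(-7 + P)) = -6 + 2*(4 + d)/(-7 + P))
v(g, q) = q*(-3 + q) (v(g, q) = (q - 3)*q = (-3 + q)*q = q*(-3 + q))
z(√(0 + 2), 12)*(v(1/(-3), -9) - 67) = (2*(25 + 12 - 3*√(0 + 2))/(-7 + √(0 + 2)))*(-9*(-3 - 9) - 67) = (2*(25 + 12 - 3*√2)/(-7 + √2))*(-9*(-12) - 67) = (2*(37 - 3*√2)/(-7 + √2))*(108 - 67) = (2*(37 - 3*√2)/(-7 + √2))*41 = 82*(37 - 3*√2)/(-7 + √2)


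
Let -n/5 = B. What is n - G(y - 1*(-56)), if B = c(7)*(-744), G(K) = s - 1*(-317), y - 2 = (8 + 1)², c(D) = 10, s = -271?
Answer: 37154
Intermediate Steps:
y = 83 (y = 2 + (8 + 1)² = 2 + 9² = 2 + 81 = 83)
G(K) = 46 (G(K) = -271 - 1*(-317) = -271 + 317 = 46)
B = -7440 (B = 10*(-744) = -7440)
n = 37200 (n = -5*(-7440) = 37200)
n - G(y - 1*(-56)) = 37200 - 1*46 = 37200 - 46 = 37154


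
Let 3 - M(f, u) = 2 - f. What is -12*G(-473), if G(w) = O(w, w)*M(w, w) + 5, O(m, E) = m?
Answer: -2679132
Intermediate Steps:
M(f, u) = 1 + f (M(f, u) = 3 - (2 - f) = 3 + (-2 + f) = 1 + f)
G(w) = 5 + w*(1 + w) (G(w) = w*(1 + w) + 5 = 5 + w*(1 + w))
-12*G(-473) = -12*(5 - 473*(1 - 473)) = -12*(5 - 473*(-472)) = -12*(5 + 223256) = -12*223261 = -2679132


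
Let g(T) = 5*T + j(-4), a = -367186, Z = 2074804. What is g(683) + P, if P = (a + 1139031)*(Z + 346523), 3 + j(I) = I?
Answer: 1868889141723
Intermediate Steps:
j(I) = -3 + I
P = 1868889138315 (P = (-367186 + 1139031)*(2074804 + 346523) = 771845*2421327 = 1868889138315)
g(T) = -7 + 5*T (g(T) = 5*T + (-3 - 4) = 5*T - 7 = -7 + 5*T)
g(683) + P = (-7 + 5*683) + 1868889138315 = (-7 + 3415) + 1868889138315 = 3408 + 1868889138315 = 1868889141723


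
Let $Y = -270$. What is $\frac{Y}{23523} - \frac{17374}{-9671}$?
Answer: $\frac{135359144}{75830311} \approx 1.785$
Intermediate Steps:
$\frac{Y}{23523} - \frac{17374}{-9671} = - \frac{270}{23523} - \frac{17374}{-9671} = \left(-270\right) \frac{1}{23523} - - \frac{17374}{9671} = - \frac{90}{7841} + \frac{17374}{9671} = \frac{135359144}{75830311}$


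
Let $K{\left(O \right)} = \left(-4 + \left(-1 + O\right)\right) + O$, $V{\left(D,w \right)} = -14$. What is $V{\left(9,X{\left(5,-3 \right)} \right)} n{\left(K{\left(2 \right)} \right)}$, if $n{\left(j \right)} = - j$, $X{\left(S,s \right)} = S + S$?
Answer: $-14$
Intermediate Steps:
$X{\left(S,s \right)} = 2 S$
$K{\left(O \right)} = -5 + 2 O$ ($K{\left(O \right)} = \left(-5 + O\right) + O = -5 + 2 O$)
$V{\left(9,X{\left(5,-3 \right)} \right)} n{\left(K{\left(2 \right)} \right)} = - 14 \left(- (-5 + 2 \cdot 2)\right) = - 14 \left(- (-5 + 4)\right) = - 14 \left(\left(-1\right) \left(-1\right)\right) = \left(-14\right) 1 = -14$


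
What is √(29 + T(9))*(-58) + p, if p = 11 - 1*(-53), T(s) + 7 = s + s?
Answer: 64 - 116*√10 ≈ -302.82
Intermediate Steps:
T(s) = -7 + 2*s (T(s) = -7 + (s + s) = -7 + 2*s)
p = 64 (p = 11 + 53 = 64)
√(29 + T(9))*(-58) + p = √(29 + (-7 + 2*9))*(-58) + 64 = √(29 + (-7 + 18))*(-58) + 64 = √(29 + 11)*(-58) + 64 = √40*(-58) + 64 = (2*√10)*(-58) + 64 = -116*√10 + 64 = 64 - 116*√10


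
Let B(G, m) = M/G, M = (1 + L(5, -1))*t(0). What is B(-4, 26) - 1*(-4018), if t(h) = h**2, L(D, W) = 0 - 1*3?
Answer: 4018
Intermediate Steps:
L(D, W) = -3 (L(D, W) = 0 - 3 = -3)
M = 0 (M = (1 - 3)*0**2 = -2*0 = 0)
B(G, m) = 0 (B(G, m) = 0/G = 0)
B(-4, 26) - 1*(-4018) = 0 - 1*(-4018) = 0 + 4018 = 4018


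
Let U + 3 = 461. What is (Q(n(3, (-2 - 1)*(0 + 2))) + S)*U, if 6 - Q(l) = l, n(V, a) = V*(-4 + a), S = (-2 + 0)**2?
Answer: 18320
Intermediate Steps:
S = 4 (S = (-2)**2 = 4)
U = 458 (U = -3 + 461 = 458)
Q(l) = 6 - l
(Q(n(3, (-2 - 1)*(0 + 2))) + S)*U = ((6 - 3*(-4 + (-2 - 1)*(0 + 2))) + 4)*458 = ((6 - 3*(-4 - 3*2)) + 4)*458 = ((6 - 3*(-4 - 6)) + 4)*458 = ((6 - 3*(-10)) + 4)*458 = ((6 - 1*(-30)) + 4)*458 = ((6 + 30) + 4)*458 = (36 + 4)*458 = 40*458 = 18320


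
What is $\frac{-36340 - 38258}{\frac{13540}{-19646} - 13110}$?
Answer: $\frac{366388077}{64393150} \approx 5.6899$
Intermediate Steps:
$\frac{-36340 - 38258}{\frac{13540}{-19646} - 13110} = - \frac{74598}{13540 \left(- \frac{1}{19646}\right) - 13110} = - \frac{74598}{- \frac{6770}{9823} - 13110} = - \frac{74598}{- \frac{128786300}{9823}} = \left(-74598\right) \left(- \frac{9823}{128786300}\right) = \frac{366388077}{64393150}$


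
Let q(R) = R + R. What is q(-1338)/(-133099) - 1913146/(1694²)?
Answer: -123479336759/190972840982 ≈ -0.64658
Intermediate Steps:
q(R) = 2*R
q(-1338)/(-133099) - 1913146/(1694²) = (2*(-1338))/(-133099) - 1913146/(1694²) = -2676*(-1/133099) - 1913146/2869636 = 2676/133099 - 1913146*1/2869636 = 2676/133099 - 956573/1434818 = -123479336759/190972840982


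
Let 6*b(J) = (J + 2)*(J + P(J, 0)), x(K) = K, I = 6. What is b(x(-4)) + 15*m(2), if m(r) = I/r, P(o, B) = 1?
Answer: 46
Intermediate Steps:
m(r) = 6/r
b(J) = (1 + J)*(2 + J)/6 (b(J) = ((J + 2)*(J + 1))/6 = ((2 + J)*(1 + J))/6 = ((1 + J)*(2 + J))/6 = (1 + J)*(2 + J)/6)
b(x(-4)) + 15*m(2) = (⅓ + (½)*(-4) + (⅙)*(-4)²) + 15*(6/2) = (⅓ - 2 + (⅙)*16) + 15*(6*(½)) = (⅓ - 2 + 8/3) + 15*3 = 1 + 45 = 46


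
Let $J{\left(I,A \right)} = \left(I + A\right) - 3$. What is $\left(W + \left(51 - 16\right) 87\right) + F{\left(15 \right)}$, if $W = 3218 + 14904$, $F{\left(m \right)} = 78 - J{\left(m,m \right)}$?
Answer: $21218$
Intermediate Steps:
$J{\left(I,A \right)} = -3 + A + I$ ($J{\left(I,A \right)} = \left(A + I\right) - 3 = -3 + A + I$)
$F{\left(m \right)} = 81 - 2 m$ ($F{\left(m \right)} = 78 - \left(-3 + m + m\right) = 78 - \left(-3 + 2 m\right) = 81 - 2 m$)
$W = 18122$
$\left(W + \left(51 - 16\right) 87\right) + F{\left(15 \right)} = \left(18122 + \left(51 - 16\right) 87\right) + \left(81 - 30\right) = \left(18122 + 35 \cdot 87\right) + \left(81 - 30\right) = \left(18122 + 3045\right) + 51 = 21167 + 51 = 21218$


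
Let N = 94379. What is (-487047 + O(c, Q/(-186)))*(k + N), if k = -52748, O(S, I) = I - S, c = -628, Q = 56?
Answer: -627753779615/31 ≈ -2.0250e+10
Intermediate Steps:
(-487047 + O(c, Q/(-186)))*(k + N) = (-487047 + (56/(-186) - 1*(-628)))*(-52748 + 94379) = (-487047 + (56*(-1/186) + 628))*41631 = (-487047 + (-28/93 + 628))*41631 = (-487047 + 58376/93)*41631 = -45236995/93*41631 = -627753779615/31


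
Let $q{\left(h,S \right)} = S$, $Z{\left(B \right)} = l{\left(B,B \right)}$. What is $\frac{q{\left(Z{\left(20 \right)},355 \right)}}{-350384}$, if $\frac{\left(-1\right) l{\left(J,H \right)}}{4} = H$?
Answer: $- \frac{355}{350384} \approx -0.0010132$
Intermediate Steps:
$l{\left(J,H \right)} = - 4 H$
$Z{\left(B \right)} = - 4 B$
$\frac{q{\left(Z{\left(20 \right)},355 \right)}}{-350384} = \frac{355}{-350384} = 355 \left(- \frac{1}{350384}\right) = - \frac{355}{350384}$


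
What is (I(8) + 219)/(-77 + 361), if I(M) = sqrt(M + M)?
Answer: 223/284 ≈ 0.78521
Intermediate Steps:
I(M) = sqrt(2)*sqrt(M) (I(M) = sqrt(2*M) = sqrt(2)*sqrt(M))
(I(8) + 219)/(-77 + 361) = (sqrt(2)*sqrt(8) + 219)/(-77 + 361) = (sqrt(2)*(2*sqrt(2)) + 219)/284 = (4 + 219)*(1/284) = 223*(1/284) = 223/284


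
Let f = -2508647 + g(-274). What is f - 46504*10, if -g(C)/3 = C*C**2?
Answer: 58738785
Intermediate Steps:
g(C) = -3*C**3 (g(C) = -3*C*C**2 = -3*C**3)
f = 59203825 (f = -2508647 - 3*(-274)**3 = -2508647 - 3*(-20570824) = -2508647 + 61712472 = 59203825)
f - 46504*10 = 59203825 - 46504*10 = 59203825 - 465040 = 58738785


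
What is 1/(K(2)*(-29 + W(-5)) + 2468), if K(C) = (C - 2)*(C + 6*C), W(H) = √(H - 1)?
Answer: 1/2468 ≈ 0.00040519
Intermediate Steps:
W(H) = √(-1 + H)
K(C) = 7*C*(-2 + C) (K(C) = (-2 + C)*(7*C) = 7*C*(-2 + C))
1/(K(2)*(-29 + W(-5)) + 2468) = 1/((7*2*(-2 + 2))*(-29 + √(-1 - 5)) + 2468) = 1/((7*2*0)*(-29 + √(-6)) + 2468) = 1/(0*(-29 + I*√6) + 2468) = 1/(0 + 2468) = 1/2468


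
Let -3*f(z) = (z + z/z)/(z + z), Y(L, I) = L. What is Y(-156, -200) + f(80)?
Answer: -24987/160 ≈ -156.17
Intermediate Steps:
f(z) = -(1 + z)/(6*z) (f(z) = -(z + z/z)/(3*(z + z)) = -(z + 1)/(3*(2*z)) = -(1 + z)*1/(2*z)/3 = -(1 + z)/(6*z))
Y(-156, -200) + f(80) = -156 + (⅙)*(-1 - 1*80)/80 = -156 + (⅙)*(1/80)*(-1 - 80) = -156 + (⅙)*(1/80)*(-81) = -156 - 27/160 = -24987/160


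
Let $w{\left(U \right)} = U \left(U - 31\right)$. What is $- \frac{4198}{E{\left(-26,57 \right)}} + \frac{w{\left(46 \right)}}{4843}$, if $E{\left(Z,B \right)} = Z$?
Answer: $\frac{10174427}{62959} \approx 161.6$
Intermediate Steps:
$w{\left(U \right)} = U \left(-31 + U\right)$
$- \frac{4198}{E{\left(-26,57 \right)}} + \frac{w{\left(46 \right)}}{4843} = - \frac{4198}{-26} + \frac{46 \left(-31 + 46\right)}{4843} = \left(-4198\right) \left(- \frac{1}{26}\right) + 46 \cdot 15 \cdot \frac{1}{4843} = \frac{2099}{13} + 690 \cdot \frac{1}{4843} = \frac{2099}{13} + \frac{690}{4843} = \frac{10174427}{62959}$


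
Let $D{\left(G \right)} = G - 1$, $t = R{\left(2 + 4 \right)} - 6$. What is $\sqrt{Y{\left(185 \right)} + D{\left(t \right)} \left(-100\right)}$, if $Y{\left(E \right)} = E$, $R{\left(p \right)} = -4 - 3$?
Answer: $\sqrt{1585} \approx 39.812$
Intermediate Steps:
$R{\left(p \right)} = -7$ ($R{\left(p \right)} = -4 - 3 = -7$)
$t = -13$ ($t = -7 - 6 = -13$)
$D{\left(G \right)} = -1 + G$ ($D{\left(G \right)} = G - 1 = -1 + G$)
$\sqrt{Y{\left(185 \right)} + D{\left(t \right)} \left(-100\right)} = \sqrt{185 + \left(-1 - 13\right) \left(-100\right)} = \sqrt{185 - -1400} = \sqrt{185 + 1400} = \sqrt{1585}$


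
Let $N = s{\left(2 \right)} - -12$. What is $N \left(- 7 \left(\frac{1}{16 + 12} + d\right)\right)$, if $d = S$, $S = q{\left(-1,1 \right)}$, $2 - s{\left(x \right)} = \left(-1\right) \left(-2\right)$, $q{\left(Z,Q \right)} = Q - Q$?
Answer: $-3$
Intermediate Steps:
$q{\left(Z,Q \right)} = 0$
$s{\left(x \right)} = 0$ ($s{\left(x \right)} = 2 - \left(-1\right) \left(-2\right) = 2 - 2 = 0$)
$S = 0$
$d = 0$
$N = 12$ ($N = 0 - -12 = 0 + 12 = 12$)
$N \left(- 7 \left(\frac{1}{16 + 12} + d\right)\right) = 12 \left(- 7 \left(\frac{1}{16 + 12} + 0\right)\right) = 12 \left(- 7 \left(\frac{1}{28} + 0\right)\right) = 12 \left(\left(-7\right) \frac{1}{28}\right) = 12 \left(- \frac{1}{4}\right) = -3$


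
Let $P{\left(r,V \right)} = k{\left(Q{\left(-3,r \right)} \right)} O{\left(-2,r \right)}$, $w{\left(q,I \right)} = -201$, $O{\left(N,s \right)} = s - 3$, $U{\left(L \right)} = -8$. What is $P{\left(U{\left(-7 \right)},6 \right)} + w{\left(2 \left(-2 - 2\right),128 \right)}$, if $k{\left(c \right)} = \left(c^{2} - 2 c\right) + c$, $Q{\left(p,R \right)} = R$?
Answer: $-993$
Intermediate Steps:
$k{\left(c \right)} = c^{2} - c$
$O{\left(N,s \right)} = -3 + s$ ($O{\left(N,s \right)} = s - 3 = -3 + s$)
$P{\left(r,V \right)} = r \left(-1 + r\right) \left(-3 + r\right)$
$P{\left(U{\left(-7 \right)},6 \right)} + w{\left(2 \left(-2 - 2\right),128 \right)} = - 8 \left(-1 - 8\right) \left(-3 - 8\right) - 201 = \left(-8\right) \left(-9\right) \left(-11\right) - 201 = -792 - 201 = -993$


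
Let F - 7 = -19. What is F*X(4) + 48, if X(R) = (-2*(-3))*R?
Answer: -240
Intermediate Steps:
X(R) = 6*R
F = -12 (F = 7 - 19 = -12)
F*X(4) + 48 = -72*4 + 48 = -12*24 + 48 = -288 + 48 = -240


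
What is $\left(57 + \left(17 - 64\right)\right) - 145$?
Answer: $-135$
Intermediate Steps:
$\left(57 + \left(17 - 64\right)\right) - 145 = \left(57 - 47\right) - 145 = 10 - 145 = -135$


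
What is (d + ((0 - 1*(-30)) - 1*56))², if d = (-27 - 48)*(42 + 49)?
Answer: 46936201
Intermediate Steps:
d = -6825 (d = -75*91 = -6825)
(d + ((0 - 1*(-30)) - 1*56))² = (-6825 + ((0 - 1*(-30)) - 1*56))² = (-6825 + ((0 + 30) - 56))² = (-6825 + (30 - 56))² = (-6825 - 26)² = (-6851)² = 46936201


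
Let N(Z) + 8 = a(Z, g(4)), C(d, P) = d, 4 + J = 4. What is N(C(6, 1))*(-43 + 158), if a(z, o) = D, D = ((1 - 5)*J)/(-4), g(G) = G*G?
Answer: -920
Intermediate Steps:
J = 0 (J = -4 + 4 = 0)
g(G) = G²
D = 0 (D = ((1 - 5)*0)/(-4) = -4*0*(-¼) = 0*(-¼) = 0)
a(z, o) = 0
N(Z) = -8 (N(Z) = -8 + 0 = -8)
N(C(6, 1))*(-43 + 158) = -8*(-43 + 158) = -8*115 = -920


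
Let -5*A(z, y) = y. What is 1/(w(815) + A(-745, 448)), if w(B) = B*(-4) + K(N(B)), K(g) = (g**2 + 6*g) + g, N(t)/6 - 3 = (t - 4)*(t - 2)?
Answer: 5/78252825034792 ≈ 6.3896e-14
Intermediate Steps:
N(t) = 18 + 6*(-4 + t)*(-2 + t) (N(t) = 18 + 6*((t - 4)*(t - 2)) = 18 + 6*((-4 + t)*(-2 + t)) = 18 + 6*(-4 + t)*(-2 + t))
K(g) = g**2 + 7*g
A(z, y) = -y/5
w(B) = -4*B + (66 - 36*B + 6*B**2)*(73 - 36*B + 6*B**2) (w(B) = B*(-4) + (66 - 36*B + 6*B**2)*(7 + (66 - 36*B + 6*B**2)) = -4*B + (66 - 36*B + 6*B**2)*(73 - 36*B + 6*B**2))
1/(w(815) + A(-745, 448)) = 1/((4818 - 5008*815 - 432*815**3 + 36*815**4 + 2130*815**2) - 1/5*448) = 1/((4818 - 4081520 - 432*541343375 + 36*441194850625 + 2130*664225) - 448/5) = 1/((4818 - 4081520 - 233860338000 + 15883014622500 + 1414799250) - 448/5) = 1/(15650565007048 - 448/5) = 1/(78252825034792/5) = 5/78252825034792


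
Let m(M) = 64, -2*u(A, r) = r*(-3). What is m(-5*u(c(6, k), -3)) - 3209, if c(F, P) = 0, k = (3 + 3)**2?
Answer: -3145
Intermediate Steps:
k = 36 (k = 6**2 = 36)
u(A, r) = 3*r/2 (u(A, r) = -r*(-3)/2 = -(-3)*r/2 = 3*r/2)
m(-5*u(c(6, k), -3)) - 3209 = 64 - 3209 = -3145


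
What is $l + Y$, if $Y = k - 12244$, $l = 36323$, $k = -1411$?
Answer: $22668$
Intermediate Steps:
$Y = -13655$ ($Y = -1411 - 12244 = -13655$)
$l + Y = 36323 - 13655 = 22668$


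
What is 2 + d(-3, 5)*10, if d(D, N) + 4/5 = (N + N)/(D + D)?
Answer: -68/3 ≈ -22.667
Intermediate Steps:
d(D, N) = -⅘ + N/D (d(D, N) = -⅘ + (N + N)/(D + D) = -⅘ + (2*N)/((2*D)) = -⅘ + (2*N)*(1/(2*D)) = -⅘ + N/D)
2 + d(-3, 5)*10 = 2 + (-⅘ + 5/(-3))*10 = 2 + (-⅘ + 5*(-⅓))*10 = 2 + (-⅘ - 5/3)*10 = 2 - 37/15*10 = 2 - 74/3 = -68/3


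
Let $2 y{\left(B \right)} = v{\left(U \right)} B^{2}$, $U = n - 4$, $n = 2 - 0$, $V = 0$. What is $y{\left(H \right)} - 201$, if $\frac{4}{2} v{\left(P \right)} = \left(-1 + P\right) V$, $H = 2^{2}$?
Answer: $-201$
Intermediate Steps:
$n = 2$ ($n = 2 + 0 = 2$)
$U = -2$ ($U = 2 - 4 = -2$)
$H = 4$
$v{\left(P \right)} = 0$ ($v{\left(P \right)} = \frac{\left(-1 + P\right) 0}{2} = \frac{1}{2} \cdot 0 = 0$)
$y{\left(B \right)} = 0$ ($y{\left(B \right)} = \frac{0 B^{2}}{2} = \frac{1}{2} \cdot 0 = 0$)
$y{\left(H \right)} - 201 = 0 - 201 = -201$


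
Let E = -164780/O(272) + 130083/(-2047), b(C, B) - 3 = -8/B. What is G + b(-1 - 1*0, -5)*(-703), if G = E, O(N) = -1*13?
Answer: 1247794646/133055 ≈ 9378.0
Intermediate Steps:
O(N) = -13
b(C, B) = 3 - 8/B
E = 335613581/26611 (E = -164780/(-13) + 130083/(-2047) = -164780*(-1/13) + 130083*(-1/2047) = 164780/13 - 130083/2047 = 335613581/26611 ≈ 12612.)
G = 335613581/26611 ≈ 12612.
G + b(-1 - 1*0, -5)*(-703) = 335613581/26611 + (3 - 8/(-5))*(-703) = 335613581/26611 + (3 - 8*(-⅕))*(-703) = 335613581/26611 + (3 + 8/5)*(-703) = 335613581/26611 + (23/5)*(-703) = 335613581/26611 - 16169/5 = 1247794646/133055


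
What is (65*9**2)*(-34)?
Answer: -179010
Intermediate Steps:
(65*9**2)*(-34) = (65*81)*(-34) = 5265*(-34) = -179010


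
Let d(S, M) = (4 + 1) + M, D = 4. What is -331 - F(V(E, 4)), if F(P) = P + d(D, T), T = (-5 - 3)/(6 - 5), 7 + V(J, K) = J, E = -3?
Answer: -318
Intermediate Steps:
V(J, K) = -7 + J
T = -8 (T = -8/1 = -8*1 = -8)
d(S, M) = 5 + M
F(P) = -3 + P (F(P) = P + (5 - 8) = P - 3 = -3 + P)
-331 - F(V(E, 4)) = -331 - (-3 + (-7 - 3)) = -331 - (-3 - 10) = -331 - 1*(-13) = -331 + 13 = -318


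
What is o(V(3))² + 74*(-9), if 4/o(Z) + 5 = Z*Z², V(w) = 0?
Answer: -16634/25 ≈ -665.36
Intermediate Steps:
o(Z) = 4/(-5 + Z³) (o(Z) = 4/(-5 + Z*Z²) = 4/(-5 + Z³))
o(V(3))² + 74*(-9) = (4/(-5 + 0³))² + 74*(-9) = (4/(-5 + 0))² - 666 = (4/(-5))² - 666 = (4*(-⅕))² - 666 = (-⅘)² - 666 = 16/25 - 666 = -16634/25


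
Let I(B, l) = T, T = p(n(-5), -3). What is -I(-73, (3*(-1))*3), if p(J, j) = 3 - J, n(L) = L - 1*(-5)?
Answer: -3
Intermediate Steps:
n(L) = 5 + L (n(L) = L + 5 = 5 + L)
T = 3 (T = 3 - (5 - 5) = 3 - 1*0 = 3 + 0 = 3)
I(B, l) = 3
-I(-73, (3*(-1))*3) = -1*3 = -3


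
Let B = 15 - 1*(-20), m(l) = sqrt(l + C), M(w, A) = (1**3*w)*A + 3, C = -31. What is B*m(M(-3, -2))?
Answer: 35*I*sqrt(22) ≈ 164.16*I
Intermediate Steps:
M(w, A) = 3 + A*w (M(w, A) = (1*w)*A + 3 = w*A + 3 = A*w + 3 = 3 + A*w)
m(l) = sqrt(-31 + l) (m(l) = sqrt(l - 31) = sqrt(-31 + l))
B = 35 (B = 15 + 20 = 35)
B*m(M(-3, -2)) = 35*sqrt(-31 + (3 - 2*(-3))) = 35*sqrt(-31 + (3 + 6)) = 35*sqrt(-31 + 9) = 35*sqrt(-22) = 35*(I*sqrt(22)) = 35*I*sqrt(22)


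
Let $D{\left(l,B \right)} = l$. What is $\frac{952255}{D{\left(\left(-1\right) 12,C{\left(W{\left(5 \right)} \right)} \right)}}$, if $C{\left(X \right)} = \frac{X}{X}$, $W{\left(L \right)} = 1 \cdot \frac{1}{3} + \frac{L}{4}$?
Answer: $- \frac{952255}{12} \approx -79355.0$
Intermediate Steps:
$W{\left(L \right)} = \frac{1}{3} + \frac{L}{4}$ ($W{\left(L \right)} = 1 \cdot \frac{1}{3} + L \frac{1}{4} = \frac{1}{3} + \frac{L}{4}$)
$C{\left(X \right)} = 1$
$\frac{952255}{D{\left(\left(-1\right) 12,C{\left(W{\left(5 \right)} \right)} \right)}} = \frac{952255}{\left(-1\right) 12} = \frac{952255}{-12} = 952255 \left(- \frac{1}{12}\right) = - \frac{952255}{12}$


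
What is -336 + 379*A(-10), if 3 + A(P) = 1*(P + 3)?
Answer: -4126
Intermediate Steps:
A(P) = P (A(P) = -3 + 1*(P + 3) = -3 + 1*(3 + P) = -3 + (3 + P) = P)
-336 + 379*A(-10) = -336 + 379*(-10) = -336 - 3790 = -4126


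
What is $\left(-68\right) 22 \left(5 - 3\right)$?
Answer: $-2992$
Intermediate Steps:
$\left(-68\right) 22 \left(5 - 3\right) = - 1496 \left(5 - 3\right) = \left(-1496\right) 2 = -2992$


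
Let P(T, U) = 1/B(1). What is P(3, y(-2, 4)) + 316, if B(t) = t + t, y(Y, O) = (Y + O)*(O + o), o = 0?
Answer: 633/2 ≈ 316.50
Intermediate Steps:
y(Y, O) = O*(O + Y) (y(Y, O) = (Y + O)*(O + 0) = (O + Y)*O = O*(O + Y))
B(t) = 2*t
P(T, U) = ½ (P(T, U) = 1/(2*1) = 1/2 = ½)
P(3, y(-2, 4)) + 316 = ½ + 316 = 633/2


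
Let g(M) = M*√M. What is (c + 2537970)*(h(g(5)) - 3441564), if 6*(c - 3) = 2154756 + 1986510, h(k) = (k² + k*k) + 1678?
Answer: -11103777901024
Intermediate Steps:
g(M) = M^(3/2)
h(k) = 1678 + 2*k² (h(k) = (k² + k²) + 1678 = 2*k² + 1678 = 1678 + 2*k²)
c = 690214 (c = 3 + (2154756 + 1986510)/6 = 3 + (⅙)*4141266 = 3 + 690211 = 690214)
(c + 2537970)*(h(g(5)) - 3441564) = (690214 + 2537970)*((1678 + 2*(5^(3/2))²) - 3441564) = 3228184*((1678 + 2*(5*√5)²) - 3441564) = 3228184*((1678 + 2*125) - 3441564) = 3228184*((1678 + 250) - 3441564) = 3228184*(1928 - 3441564) = 3228184*(-3439636) = -11103777901024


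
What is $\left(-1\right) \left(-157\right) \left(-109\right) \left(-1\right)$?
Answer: $17113$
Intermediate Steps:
$\left(-1\right) \left(-157\right) \left(-109\right) \left(-1\right) = 157 \left(-109\right) \left(-1\right) = \left(-17113\right) \left(-1\right) = 17113$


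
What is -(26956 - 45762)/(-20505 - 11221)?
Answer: -9403/15863 ≈ -0.59276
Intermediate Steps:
-(26956 - 45762)/(-20505 - 11221) = -(-18806)/(-31726) = -(-18806)*(-1)/31726 = -1*9403/15863 = -9403/15863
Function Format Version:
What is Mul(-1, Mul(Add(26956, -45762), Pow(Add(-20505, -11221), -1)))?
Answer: Rational(-9403, 15863) ≈ -0.59276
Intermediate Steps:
Mul(-1, Mul(Add(26956, -45762), Pow(Add(-20505, -11221), -1))) = Mul(-1, Mul(-18806, Pow(-31726, -1))) = Mul(-1, Mul(-18806, Rational(-1, 31726))) = Mul(-1, Rational(9403, 15863)) = Rational(-9403, 15863)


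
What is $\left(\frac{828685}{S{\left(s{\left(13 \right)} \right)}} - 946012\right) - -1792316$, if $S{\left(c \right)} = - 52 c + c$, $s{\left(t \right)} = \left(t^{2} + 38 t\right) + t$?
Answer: $\frac{2244334463}{2652} \approx 8.4628 \cdot 10^{5}$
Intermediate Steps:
$s{\left(t \right)} = t^{2} + 39 t$
$S{\left(c \right)} = - 51 c$
$\left(\frac{828685}{S{\left(s{\left(13 \right)} \right)}} - 946012\right) - -1792316 = \left(\frac{828685}{\left(-51\right) 13 \left(39 + 13\right)} - 946012\right) - -1792316 = \left(\frac{828685}{\left(-51\right) 13 \cdot 52} - 946012\right) + 1792316 = \left(\frac{828685}{\left(-51\right) 676} - 946012\right) + 1792316 = \left(\frac{828685}{-34476} - 946012\right) + 1792316 = \left(828685 \left(- \frac{1}{34476}\right) - 946012\right) + 1792316 = \left(- \frac{63745}{2652} - 946012\right) + 1792316 = - \frac{2508887569}{2652} + 1792316 = \frac{2244334463}{2652}$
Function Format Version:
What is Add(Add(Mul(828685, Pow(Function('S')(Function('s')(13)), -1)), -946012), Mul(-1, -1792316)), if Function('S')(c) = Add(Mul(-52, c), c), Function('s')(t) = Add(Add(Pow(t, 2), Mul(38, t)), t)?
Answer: Rational(2244334463, 2652) ≈ 8.4628e+5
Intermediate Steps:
Function('s')(t) = Add(Pow(t, 2), Mul(39, t))
Function('S')(c) = Mul(-51, c)
Add(Add(Mul(828685, Pow(Function('S')(Function('s')(13)), -1)), -946012), Mul(-1, -1792316)) = Add(Add(Mul(828685, Pow(Mul(-51, Mul(13, Add(39, 13))), -1)), -946012), Mul(-1, -1792316)) = Add(Add(Mul(828685, Pow(Mul(-51, Mul(13, 52)), -1)), -946012), 1792316) = Add(Add(Mul(828685, Pow(Mul(-51, 676), -1)), -946012), 1792316) = Add(Add(Mul(828685, Pow(-34476, -1)), -946012), 1792316) = Add(Add(Mul(828685, Rational(-1, 34476)), -946012), 1792316) = Add(Add(Rational(-63745, 2652), -946012), 1792316) = Add(Rational(-2508887569, 2652), 1792316) = Rational(2244334463, 2652)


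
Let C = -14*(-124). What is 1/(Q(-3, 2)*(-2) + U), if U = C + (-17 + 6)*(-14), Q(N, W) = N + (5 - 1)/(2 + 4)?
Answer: 3/5684 ≈ 0.00052780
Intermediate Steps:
Q(N, W) = 2/3 + N (Q(N, W) = N + 4/6 = N + 4*(1/6) = N + 2/3 = 2/3 + N)
C = 1736
U = 1890 (U = 1736 + (-17 + 6)*(-14) = 1736 - 11*(-14) = 1736 + 154 = 1890)
1/(Q(-3, 2)*(-2) + U) = 1/((2/3 - 3)*(-2) + 1890) = 1/(-7/3*(-2) + 1890) = 1/(14/3 + 1890) = 1/(5684/3) = 3/5684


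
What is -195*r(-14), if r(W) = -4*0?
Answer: 0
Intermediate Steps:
r(W) = 0
-195*r(-14) = -195*0 = 0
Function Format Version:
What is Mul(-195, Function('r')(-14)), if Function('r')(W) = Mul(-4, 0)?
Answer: 0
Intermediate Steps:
Function('r')(W) = 0
Mul(-195, Function('r')(-14)) = Mul(-195, 0) = 0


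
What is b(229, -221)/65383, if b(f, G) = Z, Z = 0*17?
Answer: 0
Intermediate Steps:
Z = 0
b(f, G) = 0
b(229, -221)/65383 = 0/65383 = 0*(1/65383) = 0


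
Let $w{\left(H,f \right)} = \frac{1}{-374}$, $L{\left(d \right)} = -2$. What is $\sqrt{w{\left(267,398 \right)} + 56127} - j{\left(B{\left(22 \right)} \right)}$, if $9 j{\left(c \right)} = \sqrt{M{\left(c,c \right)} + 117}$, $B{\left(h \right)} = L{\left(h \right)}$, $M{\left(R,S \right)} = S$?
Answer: $- \frac{\sqrt{115}}{9} + \frac{\sqrt{7850819878}}{374} \approx 235.72$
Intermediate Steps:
$w{\left(H,f \right)} = - \frac{1}{374}$
$B{\left(h \right)} = -2$
$j{\left(c \right)} = \frac{\sqrt{117 + c}}{9}$ ($j{\left(c \right)} = \frac{\sqrt{c + 117}}{9} = \frac{\sqrt{117 + c}}{9}$)
$\sqrt{w{\left(267,398 \right)} + 56127} - j{\left(B{\left(22 \right)} \right)} = \sqrt{- \frac{1}{374} + 56127} - \frac{\sqrt{117 - 2}}{9} = \sqrt{\frac{20991497}{374}} - \frac{\sqrt{115}}{9} = \frac{\sqrt{7850819878}}{374} - \frac{\sqrt{115}}{9} = - \frac{\sqrt{115}}{9} + \frac{\sqrt{7850819878}}{374}$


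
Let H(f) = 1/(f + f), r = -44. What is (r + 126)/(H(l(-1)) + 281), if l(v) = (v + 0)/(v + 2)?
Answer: 164/561 ≈ 0.29234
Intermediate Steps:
l(v) = v/(2 + v)
H(f) = 1/(2*f)
(r + 126)/(H(l(-1)) + 281) = (-44 + 126)/(1/(2*((-1/(2 - 1)))) + 281) = 82/(1/(2*((-1/1))) + 281) = 82/(1/(2*((-1*1))) + 281) = 82/((½)/(-1) + 281) = 82/((½)*(-1) + 281) = 82/(-½ + 281) = 82/(561/2) = 82*(2/561) = 164/561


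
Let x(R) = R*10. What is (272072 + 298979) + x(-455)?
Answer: 566501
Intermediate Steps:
x(R) = 10*R
(272072 + 298979) + x(-455) = (272072 + 298979) + 10*(-455) = 571051 - 4550 = 566501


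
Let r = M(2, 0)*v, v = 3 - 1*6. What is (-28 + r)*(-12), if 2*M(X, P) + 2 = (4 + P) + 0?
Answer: 372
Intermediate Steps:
M(X, P) = 1 + P/2 (M(X, P) = -1 + ((4 + P) + 0)/2 = -1 + (4 + P)/2 = -1 + (2 + P/2) = 1 + P/2)
v = -3 (v = 3 - 6 = -3)
r = -3 (r = (1 + (½)*0)*(-3) = (1 + 0)*(-3) = 1*(-3) = -3)
(-28 + r)*(-12) = (-28 - 3)*(-12) = -31*(-12) = 372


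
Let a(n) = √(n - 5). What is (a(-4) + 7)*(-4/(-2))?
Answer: 14 + 6*I ≈ 14.0 + 6.0*I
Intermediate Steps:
a(n) = √(-5 + n)
(a(-4) + 7)*(-4/(-2)) = (√(-5 - 4) + 7)*(-4/(-2)) = (√(-9) + 7)*(-4*(-½)) = (3*I + 7)*2 = (7 + 3*I)*2 = 14 + 6*I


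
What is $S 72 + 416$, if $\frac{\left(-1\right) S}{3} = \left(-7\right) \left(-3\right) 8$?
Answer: $-35872$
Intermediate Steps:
$S = -504$ ($S = - 3 \left(-7\right) \left(-3\right) 8 = - 3 \cdot 21 \cdot 8 = \left(-3\right) 168 = -504$)
$S 72 + 416 = \left(-504\right) 72 + 416 = -36288 + 416 = -35872$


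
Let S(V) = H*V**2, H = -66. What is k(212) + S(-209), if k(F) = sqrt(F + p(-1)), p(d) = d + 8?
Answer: -2882946 + sqrt(219) ≈ -2.8829e+6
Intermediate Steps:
p(d) = 8 + d
k(F) = sqrt(7 + F) (k(F) = sqrt(F + (8 - 1)) = sqrt(F + 7) = sqrt(7 + F))
S(V) = -66*V**2
k(212) + S(-209) = sqrt(7 + 212) - 66*(-209)**2 = sqrt(219) - 66*43681 = sqrt(219) - 2882946 = -2882946 + sqrt(219)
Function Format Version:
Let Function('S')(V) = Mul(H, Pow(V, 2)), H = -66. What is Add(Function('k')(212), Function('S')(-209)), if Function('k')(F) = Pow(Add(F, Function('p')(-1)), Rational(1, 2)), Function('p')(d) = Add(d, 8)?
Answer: Add(-2882946, Pow(219, Rational(1, 2))) ≈ -2.8829e+6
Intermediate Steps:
Function('p')(d) = Add(8, d)
Function('k')(F) = Pow(Add(7, F), Rational(1, 2)) (Function('k')(F) = Pow(Add(F, Add(8, -1)), Rational(1, 2)) = Pow(Add(F, 7), Rational(1, 2)) = Pow(Add(7, F), Rational(1, 2)))
Function('S')(V) = Mul(-66, Pow(V, 2))
Add(Function('k')(212), Function('S')(-209)) = Add(Pow(Add(7, 212), Rational(1, 2)), Mul(-66, Pow(-209, 2))) = Add(Pow(219, Rational(1, 2)), Mul(-66, 43681)) = Add(Pow(219, Rational(1, 2)), -2882946) = Add(-2882946, Pow(219, Rational(1, 2)))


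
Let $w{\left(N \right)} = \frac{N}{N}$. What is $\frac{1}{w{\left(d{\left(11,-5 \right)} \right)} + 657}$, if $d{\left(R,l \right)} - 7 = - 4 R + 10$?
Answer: $\frac{1}{658} \approx 0.0015198$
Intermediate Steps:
$d{\left(R,l \right)} = 17 - 4 R$ ($d{\left(R,l \right)} = 7 - \left(-10 + 4 R\right) = 17 - 4 R$)
$w{\left(N \right)} = 1$
$\frac{1}{w{\left(d{\left(11,-5 \right)} \right)} + 657} = \frac{1}{1 + 657} = \frac{1}{658}$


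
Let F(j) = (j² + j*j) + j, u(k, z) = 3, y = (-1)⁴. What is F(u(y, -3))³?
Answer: 9261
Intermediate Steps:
y = 1
F(j) = j + 2*j² (F(j) = (j² + j²) + j = 2*j² + j = j + 2*j²)
F(u(y, -3))³ = (3*(1 + 2*3))³ = (3*(1 + 6))³ = (3*7)³ = 21³ = 9261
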